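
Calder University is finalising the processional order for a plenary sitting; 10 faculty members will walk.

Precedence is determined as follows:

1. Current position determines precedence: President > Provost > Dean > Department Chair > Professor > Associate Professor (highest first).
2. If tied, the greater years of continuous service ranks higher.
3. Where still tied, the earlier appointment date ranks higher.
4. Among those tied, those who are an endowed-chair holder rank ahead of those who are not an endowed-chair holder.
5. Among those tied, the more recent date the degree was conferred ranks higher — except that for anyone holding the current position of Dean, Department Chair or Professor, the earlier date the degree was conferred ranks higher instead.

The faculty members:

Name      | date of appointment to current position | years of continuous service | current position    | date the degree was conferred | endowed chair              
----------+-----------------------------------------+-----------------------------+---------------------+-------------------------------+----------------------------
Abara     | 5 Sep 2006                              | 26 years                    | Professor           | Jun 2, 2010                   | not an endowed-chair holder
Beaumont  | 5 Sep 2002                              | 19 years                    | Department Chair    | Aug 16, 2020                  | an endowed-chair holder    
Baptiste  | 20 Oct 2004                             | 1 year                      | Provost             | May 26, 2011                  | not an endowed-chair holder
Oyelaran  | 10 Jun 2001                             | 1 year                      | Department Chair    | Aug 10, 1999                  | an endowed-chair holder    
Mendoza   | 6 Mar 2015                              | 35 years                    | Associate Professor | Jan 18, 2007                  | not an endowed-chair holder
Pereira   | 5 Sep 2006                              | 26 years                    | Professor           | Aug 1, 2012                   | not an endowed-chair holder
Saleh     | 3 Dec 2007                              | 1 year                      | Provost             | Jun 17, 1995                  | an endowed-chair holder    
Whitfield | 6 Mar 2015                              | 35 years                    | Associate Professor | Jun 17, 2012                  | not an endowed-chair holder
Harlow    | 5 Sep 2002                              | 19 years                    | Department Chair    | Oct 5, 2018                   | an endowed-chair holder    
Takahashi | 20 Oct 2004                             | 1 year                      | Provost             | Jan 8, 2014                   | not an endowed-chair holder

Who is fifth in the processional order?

Beaumont

By current position: Takahashi, Baptiste and Saleh (Provost); then Harlow, Beaumont and Oyelaran (Department Chair); then Abara and Pereira (Professor); then Whitfield and Mendoza (Associate Professor).
Takahashi, Baptiste and Saleh all have years of continuous service 1 year, so the next rule applies.
Among Takahashi, Baptiste and Saleh, by date of appointment to current position (earlier first): Takahashi and Baptiste (20 Oct 2004) before Saleh (3 Dec 2007).
Takahashi and Baptiste are each not an endowed-chair holder, so the next rule applies.
Among Takahashi and Baptiste, by date the degree was conferred (later first): Takahashi (Jan 8, 2014) before Baptiste (May 26, 2011).
Among Harlow, Beaumont and Oyelaran, by years of continuous service (higher first): Harlow and Beaumont (19 years) before Oyelaran (1 year).
Harlow and Beaumont both have date of appointment to current position 5 Sep 2002, so the next rule applies.
Harlow and Beaumont are each an endowed-chair holder, so the next rule applies.
Among Harlow and Beaumont, by date the degree was conferred (earlier first) (reversed rule for this group): Harlow (Oct 5, 2018) before Beaumont (Aug 16, 2020).
Abara and Pereira both have years of continuous service 26 years, so the next rule applies.
Abara and Pereira both have date of appointment to current position 5 Sep 2006, so the next rule applies.
Abara and Pereira are each not an endowed-chair holder, so the next rule applies.
Among Abara and Pereira, by date the degree was conferred (earlier first) (reversed rule for this group): Abara (Jun 2, 2010) before Pereira (Aug 1, 2012).
Whitfield and Mendoza both have years of continuous service 35 years, so the next rule applies.
Whitfield and Mendoza both have date of appointment to current position 6 Mar 2015, so the next rule applies.
Whitfield and Mendoza are each not an endowed-chair holder, so the next rule applies.
Among Whitfield and Mendoza, by date the degree was conferred (later first): Whitfield (Jun 17, 2012) before Mendoza (Jan 18, 2007).
Order: Takahashi, Baptiste, Saleh, Harlow, Beaumont, Oyelaran, Abara, Pereira, Whitfield, Mendoza.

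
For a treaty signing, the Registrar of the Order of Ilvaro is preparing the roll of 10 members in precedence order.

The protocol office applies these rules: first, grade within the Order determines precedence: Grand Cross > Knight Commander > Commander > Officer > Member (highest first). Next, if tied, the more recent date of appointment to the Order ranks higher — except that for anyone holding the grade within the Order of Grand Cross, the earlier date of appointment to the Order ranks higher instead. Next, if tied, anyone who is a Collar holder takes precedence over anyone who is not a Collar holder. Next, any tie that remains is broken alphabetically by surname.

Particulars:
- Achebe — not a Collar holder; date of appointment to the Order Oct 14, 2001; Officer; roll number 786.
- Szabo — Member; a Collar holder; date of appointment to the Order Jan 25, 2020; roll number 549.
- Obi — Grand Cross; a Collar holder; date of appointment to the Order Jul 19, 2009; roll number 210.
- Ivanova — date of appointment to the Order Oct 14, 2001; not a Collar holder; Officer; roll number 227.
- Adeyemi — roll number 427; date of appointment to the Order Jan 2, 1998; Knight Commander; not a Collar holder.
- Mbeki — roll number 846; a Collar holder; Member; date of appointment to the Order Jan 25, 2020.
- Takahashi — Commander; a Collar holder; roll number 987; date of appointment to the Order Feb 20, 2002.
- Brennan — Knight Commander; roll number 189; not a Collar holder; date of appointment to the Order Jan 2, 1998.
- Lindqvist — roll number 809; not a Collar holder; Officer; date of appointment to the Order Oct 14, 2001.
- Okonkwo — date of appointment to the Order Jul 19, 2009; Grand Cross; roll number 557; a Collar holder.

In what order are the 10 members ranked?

By grade within the Order: Obi and Okonkwo (Grand Cross); then Adeyemi and Brennan (Knight Commander); then Takahashi (Commander); then Achebe, Ivanova and Lindqvist (Officer); then Mbeki and Szabo (Member).
Obi and Okonkwo both have date of appointment to the Order Jul 19, 2009, so the next rule applies.
Obi and Okonkwo are each a Collar holder, so the next rule applies.
Among Obi and Okonkwo, alphabetically by surname: Obi before Okonkwo.
Adeyemi and Brennan both have date of appointment to the Order Jan 2, 1998, so the next rule applies.
Adeyemi and Brennan are each not a Collar holder, so the next rule applies.
Among Adeyemi and Brennan, alphabetically by surname: Adeyemi before Brennan.
Achebe, Ivanova and Lindqvist all have date of appointment to the Order Oct 14, 2001, so the next rule applies.
Achebe, Ivanova and Lindqvist are each not a Collar holder, so the next rule applies.
Among Achebe, Ivanova and Lindqvist, alphabetically by surname: Achebe before Ivanova before Lindqvist.
Mbeki and Szabo both have date of appointment to the Order Jan 25, 2020, so the next rule applies.
Mbeki and Szabo are each a Collar holder, so the next rule applies.
Among Mbeki and Szabo, alphabetically by surname: Mbeki before Szabo.
Full order: Obi, Okonkwo, Adeyemi, Brennan, Takahashi, Achebe, Ivanova, Lindqvist, Mbeki, Szabo.

Obi, Okonkwo, Adeyemi, Brennan, Takahashi, Achebe, Ivanova, Lindqvist, Mbeki, Szabo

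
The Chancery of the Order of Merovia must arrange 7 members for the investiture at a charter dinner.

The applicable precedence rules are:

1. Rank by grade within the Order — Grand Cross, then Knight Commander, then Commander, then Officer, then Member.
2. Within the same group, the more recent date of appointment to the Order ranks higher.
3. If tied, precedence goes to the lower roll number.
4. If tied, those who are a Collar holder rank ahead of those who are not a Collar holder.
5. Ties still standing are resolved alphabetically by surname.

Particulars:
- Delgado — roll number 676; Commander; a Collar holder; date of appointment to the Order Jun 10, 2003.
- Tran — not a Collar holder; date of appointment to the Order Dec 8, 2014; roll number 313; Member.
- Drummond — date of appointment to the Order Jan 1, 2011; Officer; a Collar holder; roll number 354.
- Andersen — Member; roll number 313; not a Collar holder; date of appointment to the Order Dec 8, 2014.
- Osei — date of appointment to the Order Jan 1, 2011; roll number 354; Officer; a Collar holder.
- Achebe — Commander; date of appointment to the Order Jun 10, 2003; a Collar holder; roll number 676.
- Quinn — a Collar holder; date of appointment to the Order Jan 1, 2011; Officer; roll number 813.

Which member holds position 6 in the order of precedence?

Andersen

By grade within the Order: Achebe and Delgado (Commander); then Drummond, Osei and Quinn (Officer); then Andersen and Tran (Member).
Achebe and Delgado both have date of appointment to the Order Jun 10, 2003, so the next rule applies.
Achebe and Delgado both have roll number 676, so the next rule applies.
Achebe and Delgado are each a Collar holder, so the next rule applies.
Among Achebe and Delgado, alphabetically by surname: Achebe before Delgado.
Drummond, Osei and Quinn all have date of appointment to the Order Jan 1, 2011, so the next rule applies.
Among Drummond, Osei and Quinn, by roll number (lower first): Drummond and Osei (354) before Quinn (813).
Drummond and Osei are each a Collar holder, so the next rule applies.
Among Drummond and Osei, alphabetically by surname: Drummond before Osei.
Andersen and Tran both have date of appointment to the Order Dec 8, 2014, so the next rule applies.
Andersen and Tran both have roll number 313, so the next rule applies.
Andersen and Tran are each not a Collar holder, so the next rule applies.
Among Andersen and Tran, alphabetically by surname: Andersen before Tran.
Order: Achebe, Delgado, Drummond, Osei, Quinn, Andersen, Tran.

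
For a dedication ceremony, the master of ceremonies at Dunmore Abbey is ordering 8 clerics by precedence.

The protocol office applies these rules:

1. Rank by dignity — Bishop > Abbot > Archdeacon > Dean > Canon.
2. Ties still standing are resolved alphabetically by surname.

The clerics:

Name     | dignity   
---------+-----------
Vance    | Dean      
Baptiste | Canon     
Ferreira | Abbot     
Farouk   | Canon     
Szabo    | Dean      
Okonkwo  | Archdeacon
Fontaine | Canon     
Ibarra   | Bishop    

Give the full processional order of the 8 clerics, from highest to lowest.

By dignity: Ibarra (Bishop); then Ferreira (Abbot); then Okonkwo (Archdeacon); then Szabo and Vance (Dean); then Baptiste, Farouk and Fontaine (Canon).
Among Szabo and Vance, alphabetically by surname: Szabo before Vance.
Among Baptiste, Farouk and Fontaine, alphabetically by surname: Baptiste before Farouk before Fontaine.
Full order: Ibarra, Ferreira, Okonkwo, Szabo, Vance, Baptiste, Farouk, Fontaine.

Ibarra, Ferreira, Okonkwo, Szabo, Vance, Baptiste, Farouk, Fontaine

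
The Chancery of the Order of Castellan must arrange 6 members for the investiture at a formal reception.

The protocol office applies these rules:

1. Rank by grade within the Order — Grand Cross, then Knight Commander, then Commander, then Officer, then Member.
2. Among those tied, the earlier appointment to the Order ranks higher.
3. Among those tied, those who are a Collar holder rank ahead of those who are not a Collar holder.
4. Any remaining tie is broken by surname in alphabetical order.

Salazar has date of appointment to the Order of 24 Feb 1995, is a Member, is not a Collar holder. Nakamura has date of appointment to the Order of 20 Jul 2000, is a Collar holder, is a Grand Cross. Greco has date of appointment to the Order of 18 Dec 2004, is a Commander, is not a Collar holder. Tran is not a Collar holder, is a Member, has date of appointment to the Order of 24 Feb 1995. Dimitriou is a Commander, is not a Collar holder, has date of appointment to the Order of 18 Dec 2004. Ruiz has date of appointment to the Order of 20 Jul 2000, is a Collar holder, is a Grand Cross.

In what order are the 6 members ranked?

Nakamura, Ruiz, Dimitriou, Greco, Salazar, Tran

By grade within the Order: Nakamura and Ruiz (Grand Cross); then Dimitriou and Greco (Commander); then Salazar and Tran (Member).
Nakamura and Ruiz both have date of appointment to the Order 20 Jul 2000, so the next rule applies.
Nakamura and Ruiz are each a Collar holder, so the next rule applies.
Among Nakamura and Ruiz, alphabetically by surname: Nakamura before Ruiz.
Dimitriou and Greco both have date of appointment to the Order 18 Dec 2004, so the next rule applies.
Dimitriou and Greco are each not a Collar holder, so the next rule applies.
Among Dimitriou and Greco, alphabetically by surname: Dimitriou before Greco.
Salazar and Tran both have date of appointment to the Order 24 Feb 1995, so the next rule applies.
Salazar and Tran are each not a Collar holder, so the next rule applies.
Among Salazar and Tran, alphabetically by surname: Salazar before Tran.
Full order: Nakamura, Ruiz, Dimitriou, Greco, Salazar, Tran.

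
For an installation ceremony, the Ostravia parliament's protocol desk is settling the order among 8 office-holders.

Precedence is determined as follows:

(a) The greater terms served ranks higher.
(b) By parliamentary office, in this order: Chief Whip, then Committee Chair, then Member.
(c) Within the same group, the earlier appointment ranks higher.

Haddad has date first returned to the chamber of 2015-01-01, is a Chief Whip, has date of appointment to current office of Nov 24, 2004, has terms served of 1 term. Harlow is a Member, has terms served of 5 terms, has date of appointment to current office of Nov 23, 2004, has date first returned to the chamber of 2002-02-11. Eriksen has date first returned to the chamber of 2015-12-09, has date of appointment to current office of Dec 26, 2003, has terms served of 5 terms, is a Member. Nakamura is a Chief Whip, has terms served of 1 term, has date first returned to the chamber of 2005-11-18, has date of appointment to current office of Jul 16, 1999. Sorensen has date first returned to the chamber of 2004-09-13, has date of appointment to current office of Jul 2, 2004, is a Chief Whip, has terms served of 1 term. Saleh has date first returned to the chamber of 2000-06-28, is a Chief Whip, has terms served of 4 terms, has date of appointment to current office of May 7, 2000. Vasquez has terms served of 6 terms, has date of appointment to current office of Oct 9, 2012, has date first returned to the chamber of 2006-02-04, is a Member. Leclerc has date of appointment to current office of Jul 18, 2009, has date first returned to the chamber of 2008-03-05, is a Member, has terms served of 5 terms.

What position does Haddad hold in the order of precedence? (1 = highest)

8

By terms served (higher first): Vasquez (6 terms); then Eriksen, Harlow and Leclerc (each 5 terms); then Saleh (4 terms); then Nakamura, Sorensen and Haddad (each 1 term).
Eriksen, Harlow and Leclerc are each Member, so the next rule applies.
Among Eriksen, Harlow and Leclerc, by date of appointment to current office (earlier first): Eriksen (Dec 26, 2003) before Harlow (Nov 23, 2004) before Leclerc (Jul 18, 2009).
Nakamura, Sorensen and Haddad are each Chief Whip, so the next rule applies.
Among Nakamura, Sorensen and Haddad, by date of appointment to current office (earlier first): Nakamura (Jul 16, 1999) before Sorensen (Jul 2, 2004) before Haddad (Nov 24, 2004).
Order: Vasquez, Eriksen, Harlow, Leclerc, Saleh, Nakamura, Sorensen, Haddad. So position 8.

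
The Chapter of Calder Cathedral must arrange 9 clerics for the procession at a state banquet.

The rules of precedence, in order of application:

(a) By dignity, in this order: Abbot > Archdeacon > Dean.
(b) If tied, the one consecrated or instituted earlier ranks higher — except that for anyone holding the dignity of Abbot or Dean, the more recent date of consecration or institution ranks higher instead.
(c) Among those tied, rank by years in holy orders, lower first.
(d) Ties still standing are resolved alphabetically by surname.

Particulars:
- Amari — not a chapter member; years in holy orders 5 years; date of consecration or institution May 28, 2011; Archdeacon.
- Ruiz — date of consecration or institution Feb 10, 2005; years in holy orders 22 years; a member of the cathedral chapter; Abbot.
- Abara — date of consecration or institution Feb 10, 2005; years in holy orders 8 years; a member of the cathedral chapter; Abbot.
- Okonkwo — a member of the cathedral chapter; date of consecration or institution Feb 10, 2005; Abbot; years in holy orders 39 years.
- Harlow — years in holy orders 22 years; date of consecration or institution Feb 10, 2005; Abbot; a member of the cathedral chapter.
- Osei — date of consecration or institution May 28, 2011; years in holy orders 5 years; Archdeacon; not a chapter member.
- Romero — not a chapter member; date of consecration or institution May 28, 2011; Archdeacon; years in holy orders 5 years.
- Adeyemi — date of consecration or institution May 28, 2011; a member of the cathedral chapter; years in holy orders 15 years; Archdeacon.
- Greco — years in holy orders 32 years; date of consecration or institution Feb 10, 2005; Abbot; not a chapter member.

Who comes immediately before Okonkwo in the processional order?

Greco

By dignity: Abara, Harlow, Ruiz, Greco and Okonkwo (Abbot); then Amari, Osei, Romero and Adeyemi (Archdeacon).
Abara, Harlow, Ruiz, Greco and Okonkwo all have date of consecration or institution Feb 10, 2005, so the next rule applies.
Among Abara, Harlow, Ruiz, Greco and Okonkwo, by years in holy orders (lower first): Abara (8 years) before Harlow and Ruiz (22 years) before Greco (32 years) before Okonkwo (39 years).
Among Harlow and Ruiz, alphabetically by surname: Harlow before Ruiz.
Amari, Osei, Romero and Adeyemi all have date of consecration or institution May 28, 2011, so the next rule applies.
Among Amari, Osei, Romero and Adeyemi, by years in holy orders (lower first): Amari, Osei and Romero (5 years) before Adeyemi (15 years).
Among Amari, Osei and Romero, alphabetically by surname: Amari before Osei before Romero.
Order: Abara, Harlow, Ruiz, Greco, Okonkwo, Amari, Osei, Romero, Adeyemi.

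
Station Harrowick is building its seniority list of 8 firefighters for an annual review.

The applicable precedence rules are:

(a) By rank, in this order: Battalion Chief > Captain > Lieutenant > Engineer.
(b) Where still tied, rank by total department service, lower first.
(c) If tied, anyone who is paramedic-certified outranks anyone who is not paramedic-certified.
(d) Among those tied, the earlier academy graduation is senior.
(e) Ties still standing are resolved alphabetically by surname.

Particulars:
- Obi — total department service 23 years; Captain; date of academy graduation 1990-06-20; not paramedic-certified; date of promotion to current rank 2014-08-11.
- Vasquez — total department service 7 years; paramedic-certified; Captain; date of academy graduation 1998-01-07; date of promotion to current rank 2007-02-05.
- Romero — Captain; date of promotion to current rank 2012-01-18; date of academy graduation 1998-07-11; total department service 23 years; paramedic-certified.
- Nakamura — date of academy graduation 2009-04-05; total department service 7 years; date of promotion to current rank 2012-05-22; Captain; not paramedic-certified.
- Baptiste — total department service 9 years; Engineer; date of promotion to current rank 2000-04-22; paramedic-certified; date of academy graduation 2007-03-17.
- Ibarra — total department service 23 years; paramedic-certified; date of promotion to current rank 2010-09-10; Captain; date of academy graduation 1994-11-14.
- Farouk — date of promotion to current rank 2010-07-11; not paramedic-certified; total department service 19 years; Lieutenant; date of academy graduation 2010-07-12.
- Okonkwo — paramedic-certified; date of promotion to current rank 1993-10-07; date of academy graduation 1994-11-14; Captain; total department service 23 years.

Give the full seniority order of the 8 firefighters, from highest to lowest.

Vasquez, Nakamura, Ibarra, Okonkwo, Romero, Obi, Farouk, Baptiste

By rank: Vasquez, Nakamura, Ibarra, Okonkwo, Romero and Obi (Captain); then Farouk (Lieutenant); then Baptiste (Engineer).
Among Vasquez, Nakamura, Ibarra, Okonkwo, Romero and Obi, by total department service (lower first): Vasquez and Nakamura (7 years) before Ibarra, Okonkwo, Romero and Obi (23 years).
Among Vasquez and Nakamura, paramedic-certified before not paramedic-certified: Vasquez (paramedic-certified) before Nakamura (not paramedic-certified).
Among Ibarra, Okonkwo, Romero and Obi, paramedic-certified before not paramedic-certified: Ibarra, Okonkwo and Romero (paramedic-certified) before Obi (not paramedic-certified).
Among Ibarra, Okonkwo and Romero, by date of academy graduation (earlier first): Ibarra and Okonkwo (1994-11-14) before Romero (1998-07-11).
Among Ibarra and Okonkwo, alphabetically by surname: Ibarra before Okonkwo.
Full order: Vasquez, Nakamura, Ibarra, Okonkwo, Romero, Obi, Farouk, Baptiste.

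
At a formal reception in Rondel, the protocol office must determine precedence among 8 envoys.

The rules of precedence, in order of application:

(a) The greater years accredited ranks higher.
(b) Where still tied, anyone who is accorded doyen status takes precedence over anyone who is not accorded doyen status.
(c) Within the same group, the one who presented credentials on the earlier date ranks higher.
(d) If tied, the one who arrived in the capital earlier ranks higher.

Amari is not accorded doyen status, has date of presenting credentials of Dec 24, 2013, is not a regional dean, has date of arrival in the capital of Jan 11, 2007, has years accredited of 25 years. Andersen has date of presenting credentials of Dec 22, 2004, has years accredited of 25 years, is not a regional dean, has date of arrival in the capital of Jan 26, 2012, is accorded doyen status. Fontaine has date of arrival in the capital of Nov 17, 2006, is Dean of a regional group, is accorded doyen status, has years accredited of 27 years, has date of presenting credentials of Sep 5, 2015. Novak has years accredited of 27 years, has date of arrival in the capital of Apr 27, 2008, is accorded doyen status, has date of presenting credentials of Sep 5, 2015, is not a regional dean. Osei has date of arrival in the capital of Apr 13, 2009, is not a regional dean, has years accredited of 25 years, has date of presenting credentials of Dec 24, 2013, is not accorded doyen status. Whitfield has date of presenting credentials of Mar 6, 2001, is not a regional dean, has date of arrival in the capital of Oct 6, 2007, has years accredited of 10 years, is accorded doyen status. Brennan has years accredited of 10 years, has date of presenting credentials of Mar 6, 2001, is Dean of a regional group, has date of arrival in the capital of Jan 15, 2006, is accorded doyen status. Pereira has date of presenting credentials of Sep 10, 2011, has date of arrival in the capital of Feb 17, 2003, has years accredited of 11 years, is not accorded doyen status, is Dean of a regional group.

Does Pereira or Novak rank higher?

Novak

By years accredited (higher first): Fontaine and Novak (both 27 years); then Andersen, Amari and Osei (each 25 years); then Pereira (11 years); then Brennan and Whitfield (both 10 years).
Fontaine and Novak are each accorded doyen status, so the next rule applies.
Fontaine and Novak both have date of presenting credentials Sep 5, 2015, so the next rule applies.
Among Fontaine and Novak, by date of arrival in the capital (earlier first): Fontaine (Nov 17, 2006) before Novak (Apr 27, 2008).
Among Andersen, Amari and Osei, accorded doyen status before not accorded doyen status: Andersen (accorded doyen status) before Amari and Osei (not accorded doyen status).
Amari and Osei both have date of presenting credentials Dec 24, 2013, so the next rule applies.
Among Amari and Osei, by date of arrival in the capital (earlier first): Amari (Jan 11, 2007) before Osei (Apr 13, 2009).
Brennan and Whitfield are each accorded doyen status, so the next rule applies.
Brennan and Whitfield both have date of presenting credentials Mar 6, 2001, so the next rule applies.
Among Brennan and Whitfield, by date of arrival in the capital (earlier first): Brennan (Jan 15, 2006) before Whitfield (Oct 6, 2007).
So Novak takes precedence.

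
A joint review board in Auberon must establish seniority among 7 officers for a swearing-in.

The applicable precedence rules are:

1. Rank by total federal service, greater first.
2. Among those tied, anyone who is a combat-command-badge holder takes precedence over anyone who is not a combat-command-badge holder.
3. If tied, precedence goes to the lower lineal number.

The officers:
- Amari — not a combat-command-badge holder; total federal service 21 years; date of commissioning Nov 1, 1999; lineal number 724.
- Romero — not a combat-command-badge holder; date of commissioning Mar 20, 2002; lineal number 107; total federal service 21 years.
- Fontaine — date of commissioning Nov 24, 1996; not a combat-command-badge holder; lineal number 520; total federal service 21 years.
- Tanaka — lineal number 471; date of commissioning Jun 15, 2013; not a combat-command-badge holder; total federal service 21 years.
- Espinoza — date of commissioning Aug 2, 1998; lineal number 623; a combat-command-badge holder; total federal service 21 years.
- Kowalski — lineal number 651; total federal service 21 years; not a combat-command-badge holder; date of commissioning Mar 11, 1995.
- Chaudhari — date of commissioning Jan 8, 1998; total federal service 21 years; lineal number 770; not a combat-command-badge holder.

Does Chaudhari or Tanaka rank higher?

By total federal service (higher first): Espinoza, Romero, Tanaka, Fontaine, Kowalski, Amari and Chaudhari (each 21 years).
Among Espinoza, Romero, Tanaka, Fontaine, Kowalski, Amari and Chaudhari, a combat-command-badge holder before not a combat-command-badge holder: Espinoza (a combat-command-badge holder) before Romero, Tanaka, Fontaine, Kowalski, Amari and Chaudhari (not a combat-command-badge holder).
Among Romero, Tanaka, Fontaine, Kowalski, Amari and Chaudhari, by lineal number (lower first): Romero (107) before Tanaka (471) before Fontaine (520) before Kowalski (651) before Amari (724) before Chaudhari (770).
So Tanaka takes precedence.

Tanaka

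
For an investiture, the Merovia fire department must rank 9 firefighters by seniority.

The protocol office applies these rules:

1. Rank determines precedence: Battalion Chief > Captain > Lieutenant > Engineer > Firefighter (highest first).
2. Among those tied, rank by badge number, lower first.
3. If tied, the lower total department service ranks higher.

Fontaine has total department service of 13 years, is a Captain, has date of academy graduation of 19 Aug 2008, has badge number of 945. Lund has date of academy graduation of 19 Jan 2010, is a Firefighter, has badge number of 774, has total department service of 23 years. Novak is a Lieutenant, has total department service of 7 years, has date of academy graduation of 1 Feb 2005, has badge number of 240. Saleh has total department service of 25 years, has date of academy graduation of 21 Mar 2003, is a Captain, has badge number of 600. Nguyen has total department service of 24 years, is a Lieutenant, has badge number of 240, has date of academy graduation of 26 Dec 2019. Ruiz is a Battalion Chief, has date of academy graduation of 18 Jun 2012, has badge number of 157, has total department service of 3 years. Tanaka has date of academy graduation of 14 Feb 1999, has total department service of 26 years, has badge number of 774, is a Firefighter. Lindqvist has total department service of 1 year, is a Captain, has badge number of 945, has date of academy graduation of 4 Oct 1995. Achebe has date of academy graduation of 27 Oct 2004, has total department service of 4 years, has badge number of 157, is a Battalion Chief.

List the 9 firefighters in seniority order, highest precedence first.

Ruiz, Achebe, Saleh, Lindqvist, Fontaine, Novak, Nguyen, Lund, Tanaka

By rank: Ruiz and Achebe (Battalion Chief); then Saleh, Lindqvist and Fontaine (Captain); then Novak and Nguyen (Lieutenant); then Lund and Tanaka (Firefighter).
Ruiz and Achebe both have badge number 157, so the next rule applies.
Among Ruiz and Achebe, by total department service (lower first): Ruiz (3 years) before Achebe (4 years).
Among Saleh, Lindqvist and Fontaine, by badge number (lower first): Saleh (600) before Lindqvist and Fontaine (945).
Among Lindqvist and Fontaine, by total department service (lower first): Lindqvist (1 year) before Fontaine (13 years).
Novak and Nguyen both have badge number 240, so the next rule applies.
Among Novak and Nguyen, by total department service (lower first): Novak (7 years) before Nguyen (24 years).
Lund and Tanaka both have badge number 774, so the next rule applies.
Among Lund and Tanaka, by total department service (lower first): Lund (23 years) before Tanaka (26 years).
Full order: Ruiz, Achebe, Saleh, Lindqvist, Fontaine, Novak, Nguyen, Lund, Tanaka.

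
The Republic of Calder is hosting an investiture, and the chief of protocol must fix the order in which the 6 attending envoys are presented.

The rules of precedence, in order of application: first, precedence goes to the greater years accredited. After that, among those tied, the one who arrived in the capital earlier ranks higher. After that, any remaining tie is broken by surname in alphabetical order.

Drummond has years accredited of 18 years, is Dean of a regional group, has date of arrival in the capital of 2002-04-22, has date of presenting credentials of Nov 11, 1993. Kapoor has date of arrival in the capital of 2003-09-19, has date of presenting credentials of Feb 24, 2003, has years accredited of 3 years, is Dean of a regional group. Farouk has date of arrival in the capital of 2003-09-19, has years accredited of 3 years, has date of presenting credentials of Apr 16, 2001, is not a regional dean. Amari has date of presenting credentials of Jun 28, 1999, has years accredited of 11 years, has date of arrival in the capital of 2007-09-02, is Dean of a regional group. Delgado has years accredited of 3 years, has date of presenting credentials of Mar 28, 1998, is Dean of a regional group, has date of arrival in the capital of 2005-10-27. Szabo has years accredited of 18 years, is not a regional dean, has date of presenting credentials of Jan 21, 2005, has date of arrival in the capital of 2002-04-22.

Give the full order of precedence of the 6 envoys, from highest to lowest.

By years accredited (higher first): Drummond and Szabo (both 18 years); then Amari (11 years); then Farouk, Kapoor and Delgado (each 3 years).
Drummond and Szabo both have date of arrival in the capital 2002-04-22, so the next rule applies.
Among Drummond and Szabo, alphabetically by surname: Drummond before Szabo.
Among Farouk, Kapoor and Delgado, by date of arrival in the capital (earlier first): Farouk and Kapoor (2003-09-19) before Delgado (2005-10-27).
Among Farouk and Kapoor, alphabetically by surname: Farouk before Kapoor.
Full order: Drummond, Szabo, Amari, Farouk, Kapoor, Delgado.

Drummond, Szabo, Amari, Farouk, Kapoor, Delgado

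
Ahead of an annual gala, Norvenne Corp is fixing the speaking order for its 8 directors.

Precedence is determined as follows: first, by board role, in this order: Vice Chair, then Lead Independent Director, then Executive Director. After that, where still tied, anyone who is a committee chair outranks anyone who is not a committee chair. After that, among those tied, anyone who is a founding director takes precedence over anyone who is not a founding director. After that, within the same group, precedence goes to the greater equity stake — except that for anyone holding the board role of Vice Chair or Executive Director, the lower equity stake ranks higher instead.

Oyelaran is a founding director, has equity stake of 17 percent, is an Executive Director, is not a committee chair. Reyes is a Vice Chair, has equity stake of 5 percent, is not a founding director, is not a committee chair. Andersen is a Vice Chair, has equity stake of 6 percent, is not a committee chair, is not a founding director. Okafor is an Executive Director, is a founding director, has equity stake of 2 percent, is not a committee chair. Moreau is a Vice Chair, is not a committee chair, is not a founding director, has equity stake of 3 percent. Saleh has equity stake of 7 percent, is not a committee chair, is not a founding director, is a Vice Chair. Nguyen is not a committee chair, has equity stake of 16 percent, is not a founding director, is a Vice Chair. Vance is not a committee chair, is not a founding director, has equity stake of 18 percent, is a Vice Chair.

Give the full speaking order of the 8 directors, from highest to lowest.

By board role: Moreau, Reyes, Andersen, Saleh, Nguyen and Vance (Vice Chair); then Okafor and Oyelaran (Executive Director).
Moreau, Reyes, Andersen, Saleh, Nguyen and Vance are each not a committee chair, so the next rule applies.
Moreau, Reyes, Andersen, Saleh, Nguyen and Vance are each not a founding director, so the next rule applies.
Among Moreau, Reyes, Andersen, Saleh, Nguyen and Vance, by equity stake (lower first) (reversed rule for this group): Moreau (3 percent) before Reyes (5 percent) before Andersen (6 percent) before Saleh (7 percent) before Nguyen (16 percent) before Vance (18 percent).
Okafor and Oyelaran are each not a committee chair, so the next rule applies.
Okafor and Oyelaran are each a founding director, so the next rule applies.
Among Okafor and Oyelaran, by equity stake (lower first) (reversed rule for this group): Okafor (2 percent) before Oyelaran (17 percent).
Full order: Moreau, Reyes, Andersen, Saleh, Nguyen, Vance, Okafor, Oyelaran.

Moreau, Reyes, Andersen, Saleh, Nguyen, Vance, Okafor, Oyelaran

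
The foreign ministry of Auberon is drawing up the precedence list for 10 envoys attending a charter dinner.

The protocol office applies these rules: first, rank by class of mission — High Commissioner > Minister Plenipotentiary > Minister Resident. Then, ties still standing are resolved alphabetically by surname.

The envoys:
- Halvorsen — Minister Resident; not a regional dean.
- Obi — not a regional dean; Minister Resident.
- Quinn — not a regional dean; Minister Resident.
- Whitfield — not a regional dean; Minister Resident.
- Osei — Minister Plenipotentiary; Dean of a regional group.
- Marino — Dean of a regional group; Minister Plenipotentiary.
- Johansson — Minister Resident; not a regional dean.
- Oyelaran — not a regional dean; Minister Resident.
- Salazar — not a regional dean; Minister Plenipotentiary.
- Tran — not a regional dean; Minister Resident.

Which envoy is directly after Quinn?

Tran

By class of mission: Marino, Osei and Salazar (Minister Plenipotentiary); then Halvorsen, Johansson, Obi, Oyelaran, Quinn, Tran and Whitfield (Minister Resident).
Among Marino, Osei and Salazar, alphabetically by surname: Marino before Osei before Salazar.
Among Halvorsen, Johansson, Obi, Oyelaran, Quinn, Tran and Whitfield, alphabetically by surname: Halvorsen before Johansson before Obi before Oyelaran before Quinn before Tran before Whitfield.
Order: Marino, Osei, Salazar, Halvorsen, Johansson, Obi, Oyelaran, Quinn, Tran, Whitfield.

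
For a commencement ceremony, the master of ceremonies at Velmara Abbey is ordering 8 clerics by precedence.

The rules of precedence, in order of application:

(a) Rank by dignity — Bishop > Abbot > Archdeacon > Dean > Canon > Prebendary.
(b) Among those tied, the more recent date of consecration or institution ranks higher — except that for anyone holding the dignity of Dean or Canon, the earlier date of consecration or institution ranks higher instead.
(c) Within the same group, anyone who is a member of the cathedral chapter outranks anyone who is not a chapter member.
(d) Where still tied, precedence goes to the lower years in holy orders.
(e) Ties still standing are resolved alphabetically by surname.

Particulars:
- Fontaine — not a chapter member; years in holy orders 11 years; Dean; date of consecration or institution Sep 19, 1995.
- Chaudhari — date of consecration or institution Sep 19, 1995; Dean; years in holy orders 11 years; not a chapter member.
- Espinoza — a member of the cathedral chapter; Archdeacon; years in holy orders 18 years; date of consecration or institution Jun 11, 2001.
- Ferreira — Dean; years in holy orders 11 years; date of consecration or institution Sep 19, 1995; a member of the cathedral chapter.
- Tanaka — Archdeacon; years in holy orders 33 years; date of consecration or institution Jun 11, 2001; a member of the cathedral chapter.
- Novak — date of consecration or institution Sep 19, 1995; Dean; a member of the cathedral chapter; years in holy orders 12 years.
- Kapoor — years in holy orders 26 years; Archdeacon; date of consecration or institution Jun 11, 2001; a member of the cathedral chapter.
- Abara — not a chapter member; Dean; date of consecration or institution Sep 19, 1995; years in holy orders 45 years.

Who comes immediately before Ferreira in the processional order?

Tanaka

By dignity: Espinoza, Kapoor and Tanaka (Archdeacon); then Ferreira, Novak, Chaudhari, Fontaine and Abara (Dean).
Espinoza, Kapoor and Tanaka all have date of consecration or institution Jun 11, 2001, so the next rule applies.
Espinoza, Kapoor and Tanaka are each a member of the cathedral chapter, so the next rule applies.
Among Espinoza, Kapoor and Tanaka, by years in holy orders (lower first): Espinoza (18 years) before Kapoor (26 years) before Tanaka (33 years).
Ferreira, Novak, Chaudhari, Fontaine and Abara all have date of consecration or institution Sep 19, 1995, so the next rule applies.
Among Ferreira, Novak, Chaudhari, Fontaine and Abara, a member of the cathedral chapter before not a chapter member: Ferreira and Novak (a member of the cathedral chapter) before Chaudhari, Fontaine and Abara (not a chapter member).
Among Ferreira and Novak, by years in holy orders (lower first): Ferreira (11 years) before Novak (12 years).
Among Chaudhari, Fontaine and Abara, by years in holy orders (lower first): Chaudhari and Fontaine (11 years) before Abara (45 years).
Among Chaudhari and Fontaine, alphabetically by surname: Chaudhari before Fontaine.
Order: Espinoza, Kapoor, Tanaka, Ferreira, Novak, Chaudhari, Fontaine, Abara.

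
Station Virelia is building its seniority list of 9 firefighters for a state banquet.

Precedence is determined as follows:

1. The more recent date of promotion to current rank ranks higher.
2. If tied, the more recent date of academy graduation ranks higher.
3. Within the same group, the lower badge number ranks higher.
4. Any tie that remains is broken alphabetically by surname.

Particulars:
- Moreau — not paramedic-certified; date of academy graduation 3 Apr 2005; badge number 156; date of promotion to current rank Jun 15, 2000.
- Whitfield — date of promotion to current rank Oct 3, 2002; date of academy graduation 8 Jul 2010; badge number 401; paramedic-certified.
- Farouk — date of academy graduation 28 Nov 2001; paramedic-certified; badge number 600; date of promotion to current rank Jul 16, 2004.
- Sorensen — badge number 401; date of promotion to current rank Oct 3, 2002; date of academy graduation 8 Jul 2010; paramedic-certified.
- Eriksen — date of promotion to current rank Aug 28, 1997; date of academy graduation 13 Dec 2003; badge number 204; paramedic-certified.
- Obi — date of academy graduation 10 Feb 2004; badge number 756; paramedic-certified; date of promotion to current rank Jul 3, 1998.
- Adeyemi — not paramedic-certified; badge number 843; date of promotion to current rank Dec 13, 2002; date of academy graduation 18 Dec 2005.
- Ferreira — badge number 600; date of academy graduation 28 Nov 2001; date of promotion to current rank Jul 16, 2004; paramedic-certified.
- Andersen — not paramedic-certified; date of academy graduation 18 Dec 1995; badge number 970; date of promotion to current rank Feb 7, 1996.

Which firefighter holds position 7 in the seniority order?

By date of promotion to current rank (later first): Farouk and Ferreira (both Jul 16, 2004); then Adeyemi (Dec 13, 2002); then Sorensen and Whitfield (both Oct 3, 2002); then Moreau (Jun 15, 2000); then Obi (Jul 3, 1998); then Eriksen (Aug 28, 1997); then Andersen (Feb 7, 1996).
Farouk and Ferreira both have date of academy graduation 28 Nov 2001, so the next rule applies.
Farouk and Ferreira both have badge number 600, so the next rule applies.
Among Farouk and Ferreira, alphabetically by surname: Farouk before Ferreira.
Sorensen and Whitfield both have date of academy graduation 8 Jul 2010, so the next rule applies.
Sorensen and Whitfield both have badge number 401, so the next rule applies.
Among Sorensen and Whitfield, alphabetically by surname: Sorensen before Whitfield.
Order: Farouk, Ferreira, Adeyemi, Sorensen, Whitfield, Moreau, Obi, Eriksen, Andersen.

Obi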